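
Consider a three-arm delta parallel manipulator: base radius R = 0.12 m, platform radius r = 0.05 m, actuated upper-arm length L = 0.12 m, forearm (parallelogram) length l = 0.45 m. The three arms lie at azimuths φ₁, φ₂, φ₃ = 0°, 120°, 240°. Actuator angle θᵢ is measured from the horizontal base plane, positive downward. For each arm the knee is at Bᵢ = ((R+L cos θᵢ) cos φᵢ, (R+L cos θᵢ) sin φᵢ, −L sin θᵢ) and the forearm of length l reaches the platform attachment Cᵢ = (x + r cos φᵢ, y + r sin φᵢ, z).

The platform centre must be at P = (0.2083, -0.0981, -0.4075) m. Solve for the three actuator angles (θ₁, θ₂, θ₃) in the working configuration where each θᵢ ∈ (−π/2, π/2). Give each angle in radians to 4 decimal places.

θ₁ = -0.2622, θ₂ = 1.1343, θ₃ = 0.6108

arm 1 (φ=0.0°): x'=0.2083, y'=-0.0981
  e−x'=-0.1383;  (l²−L²−(e−x')²−y'²−z²)/2L = -0.0279
  √(A²+B²)=0.4303;  θ1 = -1.8980+1.6358 ≈ -0.2622
rotate P by −φ2: (-0.1891, -0.1313, -0.4075)
  e−x'=0.2591;  (l²−L²−(e−x')²−y'²−z²)/2L = -0.2598
  √(A²+B²)=0.4829;  θ2 = -1.0044+2.1388 ≈ 1.1343
rotate P by −φ3: (-0.0192, 0.2294, -0.4075)
  A=0.0892, B=-0.4075, C=(l²−L²−A²−y'²−z²)/(2L)=-0.1606
  √(A²+B²)=0.4171;  θ3 = -1.3553+1.9661 ≈ 0.6108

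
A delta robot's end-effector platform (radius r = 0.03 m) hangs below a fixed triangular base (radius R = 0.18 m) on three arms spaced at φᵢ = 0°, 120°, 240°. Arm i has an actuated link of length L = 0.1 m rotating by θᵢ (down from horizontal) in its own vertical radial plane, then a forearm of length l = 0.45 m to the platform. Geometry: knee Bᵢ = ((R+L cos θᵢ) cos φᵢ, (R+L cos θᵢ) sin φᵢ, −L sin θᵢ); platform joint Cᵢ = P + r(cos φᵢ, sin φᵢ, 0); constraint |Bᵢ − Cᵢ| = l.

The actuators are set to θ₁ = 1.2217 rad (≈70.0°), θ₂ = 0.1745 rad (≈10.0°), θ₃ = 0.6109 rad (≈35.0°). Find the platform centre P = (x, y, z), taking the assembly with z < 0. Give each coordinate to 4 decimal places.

φ1=0.0°: virtual centre (0.1842, 0.0000, -0.0940), radius l
S2 = (0.2485·cos120.0°, 0.2485·sin120.0°, -0.0174) = (-0.1242, 0.2152, -0.0174)
φ3=240.0°: virtual centre (-0.1160, -0.2008, -0.0574), radius l
eliminate P² terms by subtracting sphere 1 from 2 and 3
[-0.6169 0.4304 0.1532]·P = 0.0193;  [-0.6003 -0.4017 0.0732]·P = 0.0143
det = 0.5062;  x = -0.0275+0.1838z,  y = 0.0054+-0.0925z
sphere 1 gives Az²+Bz+C=0 with A=1.0424, B=0.1091, C=-0.1488;  B²−4AC=0.6324;  roots -0.4338, 0.3291;  negative root z = -0.4338
x = -0.1072, y = 0.0455

(-0.1072, 0.0455, -0.4338)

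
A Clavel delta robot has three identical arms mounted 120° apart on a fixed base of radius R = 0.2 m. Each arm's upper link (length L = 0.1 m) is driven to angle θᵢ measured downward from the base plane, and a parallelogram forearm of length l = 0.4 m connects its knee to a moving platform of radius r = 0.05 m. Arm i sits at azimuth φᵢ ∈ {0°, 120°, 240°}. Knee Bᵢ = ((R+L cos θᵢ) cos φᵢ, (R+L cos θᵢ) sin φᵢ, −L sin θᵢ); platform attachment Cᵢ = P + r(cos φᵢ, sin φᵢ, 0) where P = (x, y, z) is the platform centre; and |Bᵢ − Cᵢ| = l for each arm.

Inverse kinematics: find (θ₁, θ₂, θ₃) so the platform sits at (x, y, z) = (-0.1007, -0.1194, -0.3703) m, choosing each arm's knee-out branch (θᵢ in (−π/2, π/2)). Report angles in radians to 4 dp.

θ₁ = 1.3963, θ₂ = 1.1341, θ₃ = -0.1743

arm 1 (φ=0.0°): x'=-0.1007, y'=-0.1194
  A cos θ + B sin θ = C:  0.2507·cos θ + -0.3703·sin θ = -0.3211
  γ=atan2(-0.3703,0.2507)=-0.9757;  ψ=arccos(-0.7182)=2.3719;  θ1=γ+ψ≈1.3963
rotate P by −φ2: (-0.0531, 0.1469, -0.3703)
  e−x'=0.2031;  (l²−L²−(e−x')²−y'²−z²)/2L = -0.2497
  γ=atan2(-0.3703,0.2031)=-1.0692;  ψ=arccos(-0.5912)=2.2033;  θ2=γ+ψ≈1.1341
rotate P by −φ3: (0.1538, -0.0275, -0.3703)
  A cos θ + B sin θ = C:  -0.0038·cos θ + -0.3703·sin θ = 0.0605
  √(A²+B²)=0.3703;  θ3 = -1.5809+1.4066 ≈ -0.1743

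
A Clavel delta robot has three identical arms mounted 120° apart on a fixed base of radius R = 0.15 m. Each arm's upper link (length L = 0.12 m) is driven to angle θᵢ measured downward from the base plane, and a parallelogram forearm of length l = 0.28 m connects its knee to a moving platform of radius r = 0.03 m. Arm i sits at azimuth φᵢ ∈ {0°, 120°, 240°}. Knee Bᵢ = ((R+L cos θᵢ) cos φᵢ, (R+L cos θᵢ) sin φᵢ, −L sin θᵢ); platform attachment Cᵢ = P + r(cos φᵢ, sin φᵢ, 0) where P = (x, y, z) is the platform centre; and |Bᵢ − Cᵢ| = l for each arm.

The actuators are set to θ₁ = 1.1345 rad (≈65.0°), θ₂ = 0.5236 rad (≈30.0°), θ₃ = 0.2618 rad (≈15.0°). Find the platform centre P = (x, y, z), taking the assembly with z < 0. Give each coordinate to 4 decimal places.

arm 1 at φ=0.0°: (R−r)+L cos θ1 = 0.1707;  S1 = (0.1707, 0.0000, -0.1088)
arm 2 at φ=120.0°: (R−r)+L cos θ2 = 0.2239;  S2 = (-0.1120, 0.1939, -0.0600)
arm 3 at φ=240.0°: (R−r)+L cos θ3 = 0.2359;  S3 = (-0.1180, -0.2043, -0.0311)
|S₂|²−|S₁|² = 0.0128;  |S₃|²−|S₁|² = 0.0156
plane₁₂: -0.5653x+0.3878y+0.0975z = 0.0128
det = 0.4549;  x = -0.0248+0.2201z,  y = -0.0032+0.0694z
sphere 1 gives Az²+Bz+C=0 with A=1.0532, B=0.1310, C=-0.0283;  B²−4AC=0.1365;  roots -0.2376, 0.1132;  negative root z = -0.2376
x = -0.0771, y = -0.0197

(-0.0771, -0.0197, -0.2376)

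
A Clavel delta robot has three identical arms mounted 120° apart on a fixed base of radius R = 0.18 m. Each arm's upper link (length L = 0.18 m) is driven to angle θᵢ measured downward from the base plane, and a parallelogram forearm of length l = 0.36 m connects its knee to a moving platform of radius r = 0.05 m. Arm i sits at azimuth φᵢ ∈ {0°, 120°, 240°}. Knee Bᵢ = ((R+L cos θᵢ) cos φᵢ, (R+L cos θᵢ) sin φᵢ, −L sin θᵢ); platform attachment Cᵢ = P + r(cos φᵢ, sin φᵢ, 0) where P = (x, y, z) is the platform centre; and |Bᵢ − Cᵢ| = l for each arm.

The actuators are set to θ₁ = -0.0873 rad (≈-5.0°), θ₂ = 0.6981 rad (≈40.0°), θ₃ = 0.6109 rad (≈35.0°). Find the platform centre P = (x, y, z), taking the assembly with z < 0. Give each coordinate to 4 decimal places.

φ1=0.0°: virtual centre (0.3093, 0.0000, 0.0157), radius l
φ2=120.0°: virtual centre (-0.1339, 0.2320, -0.1157), radius l
φ3=240.0°: virtual centre (-0.1387, -0.2403, -0.1032), radius l
eliminate P² terms by subtracting sphere 1 from 2 and 3
plane₁₂: -0.8865x+0.4640y+-0.2628z = -0.0108
det = 0.8418;  x = 0.0107+-0.2811z,  y = -0.0027+0.0292z
quadratic in z: (1.0799)z²+(0.1363)z+(-0.0402)=0, √Δ=0.4384 → z ∈ {-0.2661, 0.1398}; z = -0.2661 (taking z<0)
x = 0.0855, y = -0.0105

(0.0855, -0.0105, -0.2661)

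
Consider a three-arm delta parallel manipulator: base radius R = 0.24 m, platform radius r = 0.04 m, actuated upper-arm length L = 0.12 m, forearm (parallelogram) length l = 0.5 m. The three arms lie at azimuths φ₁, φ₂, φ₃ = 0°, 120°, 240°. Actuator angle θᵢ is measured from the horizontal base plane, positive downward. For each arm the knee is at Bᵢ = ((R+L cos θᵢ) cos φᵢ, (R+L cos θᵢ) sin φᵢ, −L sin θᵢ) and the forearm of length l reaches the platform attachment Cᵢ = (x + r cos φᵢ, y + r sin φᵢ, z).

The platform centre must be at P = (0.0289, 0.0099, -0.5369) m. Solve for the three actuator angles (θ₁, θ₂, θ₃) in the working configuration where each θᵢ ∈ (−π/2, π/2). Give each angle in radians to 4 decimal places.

θ₁ = 0.9603, θ₂ = 1.1349, θ₃ = 1.2220

arm 1 (φ=0.0°): x'=0.0289, y'=0.0099
  A cos θ + B sin θ = C:  0.1711·cos θ + -0.5369·sin θ = -0.3418
  √(A²+B²)=0.5635;  θ1 = -1.2623+2.2226 ≈ 0.9603
rotate P by −φ2: (-0.0059, -0.0300, -0.5369)
  e−x'=0.2059;  (l²−L²−(e−x')²−y'²−z²)/2L = -0.3998
  γ=atan2(-0.5369,0.2059)=-1.2046;  ψ=arccos(-0.6952)=2.3395;  θ2=γ+ψ≈1.1349
rotate P by −φ3: (-0.0230, 0.0201, -0.5369)
  e−x'=0.2230;  (l²−L²−(e−x')²−y'²−z²)/2L = -0.4284
  √(A²+B²)=0.5814;  θ3 = -1.1771+2.3991 ≈ 1.2220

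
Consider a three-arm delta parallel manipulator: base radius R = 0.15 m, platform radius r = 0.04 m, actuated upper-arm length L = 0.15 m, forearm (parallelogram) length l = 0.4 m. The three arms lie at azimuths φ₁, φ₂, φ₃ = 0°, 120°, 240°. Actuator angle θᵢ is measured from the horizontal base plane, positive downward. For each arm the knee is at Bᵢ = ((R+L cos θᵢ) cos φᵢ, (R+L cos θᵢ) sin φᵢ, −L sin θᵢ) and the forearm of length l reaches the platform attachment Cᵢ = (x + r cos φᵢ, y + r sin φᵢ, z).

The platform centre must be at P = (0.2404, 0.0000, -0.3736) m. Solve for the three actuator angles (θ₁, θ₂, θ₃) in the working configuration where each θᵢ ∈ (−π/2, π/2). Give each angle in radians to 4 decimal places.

φ1=0.0° → target in arm frame (0.2404, 0.0000)
  A cos θ + B sin θ = C:  -0.1304·cos θ + -0.3736·sin θ = -0.0636
  √(A²+B²)=0.3957;  θ1 = -1.9066+1.7322 ≈ -0.1744
φ2=120.0° → target in arm frame (-0.1202, -0.2082)
  e−x'=0.2302;  (l²−L²−(e−x')²−y'²−z²)/2L = -0.3280
  √(A²+B²)=0.4388;  θ2 = -1.0186+2.4152 ≈ 1.3966
rotate P by −φ3: (-0.1202, 0.2082, -0.3736)
  e−x'=0.2302;  (l²−L²−(e−x')²−y'²−z²)/2L = -0.3280
  √(A²+B²)=0.4388;  θ3 = -1.0186+2.4152 ≈ 1.3966

θ₁ = -0.1744, θ₂ = 1.3966, θ₃ = 1.3966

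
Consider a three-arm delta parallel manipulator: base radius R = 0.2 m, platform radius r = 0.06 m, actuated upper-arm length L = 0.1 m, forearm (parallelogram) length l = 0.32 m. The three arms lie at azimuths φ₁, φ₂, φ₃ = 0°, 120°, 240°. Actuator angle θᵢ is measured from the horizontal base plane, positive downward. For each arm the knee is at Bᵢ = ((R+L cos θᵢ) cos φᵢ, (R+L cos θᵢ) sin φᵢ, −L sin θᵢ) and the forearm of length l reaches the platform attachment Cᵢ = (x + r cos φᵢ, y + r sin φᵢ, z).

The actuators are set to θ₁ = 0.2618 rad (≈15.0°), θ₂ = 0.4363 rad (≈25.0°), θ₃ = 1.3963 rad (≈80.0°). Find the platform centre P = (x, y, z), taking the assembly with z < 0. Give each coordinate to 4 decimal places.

O1 = (0.2366·cos0.0°, 0.2366·sin0.0°, -0.0259) = (0.2366, 0.0000, -0.0259)
arm 2 at φ=120.0°: (R−r)+L cos θ2 = 0.2306;  O2 = (-0.1153, 0.1997, -0.0423)
arm 3 at φ=240.0°: (R−r)+L cos θ3 = 0.1574;  O3 = (-0.0787, -0.1363, -0.0985)
|O₂|²−|O₁|² = -0.0017;  |O₃|²−|O₁|² = -0.0222
plane₁₂: -0.7038x+0.3995y+-0.0328z = -0.0017
Cramer: x(z) = 0.0210-0.1508z;  y(z) = 0.0328-0.1838z
into |P−O₁|² = l²: 1.0565z² + 0.1047z + -0.0542 = 0;  Δ = 0.2399;  z = -0.2814 or 0.1822 → z<0 root = -0.2814
x = 0.0634, y = 0.0845

(0.0634, 0.0845, -0.2814)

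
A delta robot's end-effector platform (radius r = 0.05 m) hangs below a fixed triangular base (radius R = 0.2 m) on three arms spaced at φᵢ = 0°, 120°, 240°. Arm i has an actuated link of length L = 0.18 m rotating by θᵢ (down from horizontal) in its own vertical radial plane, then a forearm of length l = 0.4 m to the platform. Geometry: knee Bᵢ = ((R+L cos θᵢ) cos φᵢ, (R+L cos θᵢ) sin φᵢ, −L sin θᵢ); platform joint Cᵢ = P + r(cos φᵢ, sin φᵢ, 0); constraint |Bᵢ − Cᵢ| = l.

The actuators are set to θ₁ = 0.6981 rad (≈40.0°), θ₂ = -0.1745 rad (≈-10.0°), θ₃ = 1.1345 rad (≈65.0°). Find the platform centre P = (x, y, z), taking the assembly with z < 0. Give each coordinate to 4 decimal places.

(-0.0170, 0.1596, -0.3197)

arm 1 at φ=0.0°: ρ1 = 0.2879;  O1 = (0.2879, 0.0000, -0.1157)
O2 = (0.3273·cos120.0°, 0.3273·sin120.0°, 0.0313) = (-0.1636, 0.2834, 0.0313)
φ3=240.0°: virtual centre (-0.1130, -0.1958, -0.1631), radius l
eliminate P² terms by subtracting sphere 1 from 2 and 3
linear system: -0.9030x+0.5668y = 0.0118−0.2939z; -0.8018x+-0.3916y = -0.0185−-0.0949z
Cramer: x(z) = 0.0073+0.0758z;  y(z) = 0.0324-0.3976z
quadratic in z: (1.1639)z²+(0.1630)z+(-0.0668)=0, √Δ=0.5811 → z ∈ {-0.3197, 0.1796}; z = -0.3197 (taking z<0)
x = -0.0170, y = 0.1596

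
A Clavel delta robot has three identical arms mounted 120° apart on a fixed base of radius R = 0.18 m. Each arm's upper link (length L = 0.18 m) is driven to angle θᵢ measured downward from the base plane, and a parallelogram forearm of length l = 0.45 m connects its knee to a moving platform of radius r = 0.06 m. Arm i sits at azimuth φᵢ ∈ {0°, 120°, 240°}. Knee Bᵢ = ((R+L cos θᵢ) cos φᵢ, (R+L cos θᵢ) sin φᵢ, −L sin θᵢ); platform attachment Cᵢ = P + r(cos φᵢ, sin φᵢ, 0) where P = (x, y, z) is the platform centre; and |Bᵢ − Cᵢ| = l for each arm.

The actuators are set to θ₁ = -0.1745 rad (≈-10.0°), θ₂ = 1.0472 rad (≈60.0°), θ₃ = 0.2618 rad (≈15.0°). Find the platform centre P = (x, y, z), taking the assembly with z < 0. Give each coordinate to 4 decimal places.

(0.1398, -0.1292, -0.3700)

S1 = (0.2973·cos0.0°, 0.2973·sin0.0°, 0.0313) = (0.2973, 0.0000, 0.0313)
arm 2 at φ=120.0°: ρ2 = 0.2100;  S2 = (-0.1050, 0.1819, -0.1559)
S3 = (0.2939·cos240.0°, 0.2939·sin240.0°, -0.0466) = (-0.1469, -0.2545, -0.0466)
subtract pairs → two planes through P
linear system: -0.8045x+0.3637y = -0.0209−-0.3743z; -0.8884x+-0.5090y = -0.0008−-0.1557z
Cramer: x(z) = 0.0150-0.3373z;  y(z) = -0.0245+0.2829z
into |P−S₁|² = l²: 1.1938z² + 0.1141z + -0.1212 = 0;  Δ = 0.5919;  z = -0.3700 or 0.2744 → z<0 root = -0.3700
x = 0.1398, y = -0.1292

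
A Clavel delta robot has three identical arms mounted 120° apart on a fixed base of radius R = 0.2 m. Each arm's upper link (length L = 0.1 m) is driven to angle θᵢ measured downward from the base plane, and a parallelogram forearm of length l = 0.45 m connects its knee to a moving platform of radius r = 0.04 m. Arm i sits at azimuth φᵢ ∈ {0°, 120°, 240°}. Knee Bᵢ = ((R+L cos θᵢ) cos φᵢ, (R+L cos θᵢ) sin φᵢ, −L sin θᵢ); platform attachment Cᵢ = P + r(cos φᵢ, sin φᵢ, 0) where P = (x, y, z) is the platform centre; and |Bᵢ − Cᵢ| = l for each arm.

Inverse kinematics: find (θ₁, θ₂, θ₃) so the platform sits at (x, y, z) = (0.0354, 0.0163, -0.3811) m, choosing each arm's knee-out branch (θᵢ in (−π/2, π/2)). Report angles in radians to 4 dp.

rotate P by −φ1: (0.0354, 0.0163, -0.3811)
  A=0.1246, B=-0.3811, C=(l²−L²−A²−y'²−z²)/(2L)=0.1574
  √(A²+B²)=0.4010;  θ1 = -1.2548+1.1675 ≈ -0.0873
φ2=120.0° → target in arm frame (-0.0036, -0.0388)
  e−x'=0.1636;  (l²−L²−(e−x')²−y'²−z²)/2L = 0.0950
  θ2 = atan2(B,A) + arccos(C/0.4147) = 0.1744
arm 3 (φ=240.0°): x'=-0.0318, y'=0.0225
  A=0.1918, B=-0.3811, C=(l²−L²−A²−y'²−z²)/(2L)=0.0498
  γ=atan2(-0.3811,0.1918)=-1.1045;  ψ=arccos(0.1168)=1.4538;  θ3=γ+ψ≈0.3493

θ₁ = -0.0873, θ₂ = 0.1744, θ₃ = 0.3493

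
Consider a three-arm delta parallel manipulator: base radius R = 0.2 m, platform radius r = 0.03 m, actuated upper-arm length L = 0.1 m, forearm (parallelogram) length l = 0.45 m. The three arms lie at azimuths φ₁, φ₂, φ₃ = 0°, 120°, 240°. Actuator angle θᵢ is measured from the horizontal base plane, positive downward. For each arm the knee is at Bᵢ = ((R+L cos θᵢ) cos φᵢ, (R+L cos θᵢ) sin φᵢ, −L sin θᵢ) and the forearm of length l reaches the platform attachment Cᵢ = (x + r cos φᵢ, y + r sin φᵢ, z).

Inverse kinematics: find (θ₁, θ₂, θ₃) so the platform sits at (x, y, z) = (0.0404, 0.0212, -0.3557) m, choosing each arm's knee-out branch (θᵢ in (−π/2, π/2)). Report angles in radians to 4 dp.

θ₁ = -0.3498, θ₂ = 0.0000, θ₃ = 0.2617

rotate P by −φ1: (0.0404, 0.0212, -0.3557)
  e−x'=0.1296;  (l²−L²−(e−x')²−y'²−z²)/2L = 0.2437
  γ=atan2(-0.3557,0.1296)=-1.2214;  ψ=arccos(0.6436)=0.8716;  θ1=γ+ψ≈-0.3498
rotate P by −φ2: (-0.0018, -0.0456, -0.3557)
  e−x'=0.1718;  (l²−L²−(e−x')²−y'²−z²)/2L = 0.1719
  θ2 = atan2(B,A) + arccos(C/0.3950) = 0.0000
arm 3 (φ=240.0°): x'=-0.0386, y'=0.0244
  A=0.2086, B=-0.3557, C=(l²−L²−A²−y'²−z²)/(2L)=0.1094
  γ=atan2(-0.3557,0.2086)=-1.0405;  ψ=arccos(0.2654)=1.3022;  θ3=γ+ψ≈0.2617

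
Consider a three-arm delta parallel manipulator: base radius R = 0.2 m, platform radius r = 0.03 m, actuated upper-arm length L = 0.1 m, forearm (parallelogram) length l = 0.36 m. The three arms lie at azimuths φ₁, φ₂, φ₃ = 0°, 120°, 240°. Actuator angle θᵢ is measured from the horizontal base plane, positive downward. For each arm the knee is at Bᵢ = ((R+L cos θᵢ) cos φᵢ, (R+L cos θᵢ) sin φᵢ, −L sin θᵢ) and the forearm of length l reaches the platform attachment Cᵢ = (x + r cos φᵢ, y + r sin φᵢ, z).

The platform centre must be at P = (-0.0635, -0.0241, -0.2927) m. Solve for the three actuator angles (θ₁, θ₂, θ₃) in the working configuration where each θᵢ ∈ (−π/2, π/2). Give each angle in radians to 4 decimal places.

rotate P by −φ1: (-0.0635, -0.0241, -0.2927)
  A=0.2335, B=-0.2927, C=(l²−L²−A²−y'²−z²)/(2L)=-0.1059
  θ1 = atan2(B,A) + arccos(C/0.3744) = 0.9601
arm 2 (φ=120.0°): x'=0.0109, y'=0.0670
  A cos θ + B sin θ = C:  0.1591·cos θ + -0.2927·sin θ = 0.0206
  √(A²+B²)=0.3332;  θ2 = -1.0729+1.5090 ≈ 0.4362
arm 3 (φ=240.0°): x'=0.0526, y'=-0.0429
  A cos θ + B sin θ = C:  0.1174·cos θ + -0.2927·sin θ = 0.0915
  θ3 = atan2(B,A) + arccos(C/0.3154) = 0.0869

θ₁ = 0.9601, θ₂ = 0.4362, θ₃ = 0.0869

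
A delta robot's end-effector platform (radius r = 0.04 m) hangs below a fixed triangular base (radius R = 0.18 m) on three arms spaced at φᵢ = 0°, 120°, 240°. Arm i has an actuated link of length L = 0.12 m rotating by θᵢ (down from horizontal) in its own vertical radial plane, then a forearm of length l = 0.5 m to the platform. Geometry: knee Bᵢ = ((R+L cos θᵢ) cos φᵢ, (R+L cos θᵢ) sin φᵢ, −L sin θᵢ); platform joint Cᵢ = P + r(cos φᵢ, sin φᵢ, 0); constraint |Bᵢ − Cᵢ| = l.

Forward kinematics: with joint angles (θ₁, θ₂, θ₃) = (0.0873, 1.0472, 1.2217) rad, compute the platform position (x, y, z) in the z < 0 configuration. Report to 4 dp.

(0.1660, 0.0262, -0.5009)

arm 1 at φ=0.0°: e+L cos θ1 = 0.2595;  O1 = (0.2595, 0.0000, -0.0105)
arm 2 at φ=120.0°: e+L cos θ2 = 0.2000;  O2 = (-0.1000, 0.1732, -0.1039)
arm 3 at φ=240.0°: e+L cos θ3 = 0.1810;  O3 = (-0.0905, -0.1568, -0.1128)
eliminate P² terms by subtracting sphere 1 from 2 and 3
plane₁₂: -0.7191x+0.3464y+-0.1869z = -0.0167
Cramer: x(z) = 0.0274-0.2767z;  y(z) = 0.0088-0.0347z
quadratic in z: (1.0778)z²+(0.1487)z+(-0.1959)=0, √Δ=0.9310 → z ∈ {-0.5009, 0.3629}; z = -0.5009 (taking z<0)
x = 0.1660, y = 0.0262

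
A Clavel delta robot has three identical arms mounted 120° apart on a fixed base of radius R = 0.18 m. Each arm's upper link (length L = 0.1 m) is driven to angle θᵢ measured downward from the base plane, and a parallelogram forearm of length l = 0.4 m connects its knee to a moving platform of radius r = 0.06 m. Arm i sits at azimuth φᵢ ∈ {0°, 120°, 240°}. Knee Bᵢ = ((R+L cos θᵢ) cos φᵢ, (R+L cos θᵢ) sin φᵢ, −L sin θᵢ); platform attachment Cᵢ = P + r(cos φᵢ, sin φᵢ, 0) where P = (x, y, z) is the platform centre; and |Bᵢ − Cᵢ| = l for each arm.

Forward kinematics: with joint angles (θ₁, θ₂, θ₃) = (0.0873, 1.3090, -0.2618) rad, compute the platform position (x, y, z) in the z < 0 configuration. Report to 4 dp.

(0.0600, -0.1650, -0.3363)

S1 = (0.2196·cos0.0°, 0.2196·sin0.0°, -0.0087) = (0.2196, 0.0000, -0.0087)
φ2=120.0°: virtual centre (-0.0729, 0.1263, -0.0966), radius l
S3 = (0.2166·cos240.0°, 0.2166·sin240.0°, 0.0259) = (-0.1083, -0.1876, 0.0259)
subtract pairs → two planes through P
[-0.5851 0.2527 -0.1757]·P = -0.0177;  [-0.6558 -0.3751 0.0692]·P = -0.0007
Cramer: x(z) = 0.0177-0.1258z;  y(z) = -0.0290+0.4043z
sphere 1 gives Az²+Bz+C=0 with A=1.1793, B=0.0448, C=-0.1183;  B²−4AC=0.5601;  roots -0.3363, 0.2983;  negative root z = -0.3363
x = 0.0600, y = -0.1650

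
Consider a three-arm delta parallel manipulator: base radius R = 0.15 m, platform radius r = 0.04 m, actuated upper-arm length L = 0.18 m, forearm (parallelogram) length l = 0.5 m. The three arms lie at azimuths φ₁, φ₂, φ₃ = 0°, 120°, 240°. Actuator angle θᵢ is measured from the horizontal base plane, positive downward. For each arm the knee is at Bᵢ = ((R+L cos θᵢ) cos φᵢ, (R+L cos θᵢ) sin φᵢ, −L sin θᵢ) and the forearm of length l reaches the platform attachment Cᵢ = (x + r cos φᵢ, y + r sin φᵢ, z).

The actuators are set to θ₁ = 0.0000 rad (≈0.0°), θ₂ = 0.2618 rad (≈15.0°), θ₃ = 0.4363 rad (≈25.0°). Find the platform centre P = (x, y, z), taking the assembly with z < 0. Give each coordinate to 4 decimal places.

(0.0671, 0.0305, -0.4465)

arm 1 at φ=0.0°: e+L cos θ1 = 0.2900;  S1 = (0.2900, 0.0000, 0.0000)
S2 = (0.2839·cos120.0°, 0.2839·sin120.0°, -0.0466) = (-0.1419, 0.2458, -0.0466)
S3 = (0.2731·cos240.0°, 0.2731·sin240.0°, -0.0761) = (-0.1366, -0.2365, -0.0761)
eliminate P² terms by subtracting sphere 1 from 2 and 3
[-0.8639 0.4917 -0.0932]·P = -0.0013;  [-0.8531 -0.4731 -0.1521]·P = -0.0037
det = 0.8281;  x = 0.0030+-0.1435z,  y = 0.0025+-0.0627z
into |P−S₁|² = l²: 1.0245z² + 0.0821z + -0.1676 = 0;  Δ = 0.6936;  z = -0.4465 or 0.3664 → z<0 root = -0.4465
x = 0.0671, y = 0.0305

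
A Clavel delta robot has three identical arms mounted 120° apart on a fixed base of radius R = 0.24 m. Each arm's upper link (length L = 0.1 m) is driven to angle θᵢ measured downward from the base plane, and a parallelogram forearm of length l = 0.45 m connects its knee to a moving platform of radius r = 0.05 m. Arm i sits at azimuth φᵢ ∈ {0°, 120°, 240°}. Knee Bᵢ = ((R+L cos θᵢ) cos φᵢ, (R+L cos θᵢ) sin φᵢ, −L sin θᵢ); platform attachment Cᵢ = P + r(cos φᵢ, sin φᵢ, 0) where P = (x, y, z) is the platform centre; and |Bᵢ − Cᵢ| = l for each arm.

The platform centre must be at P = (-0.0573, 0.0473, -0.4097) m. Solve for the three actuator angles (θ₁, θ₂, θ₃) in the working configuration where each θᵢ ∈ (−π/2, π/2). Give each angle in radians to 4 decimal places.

arm 1 (φ=0.0°): x'=-0.0573, y'=0.0473
  A cos θ + B sin θ = C:  0.2473·cos θ + -0.4097·sin θ = -0.1937
  θ1 = atan2(B,A) + arccos(C/0.4786) = 0.9599
rotate P by −φ2: (0.0696, 0.0260, -0.4097)
  A cos θ + B sin θ = C:  0.1204·cos θ + -0.4097·sin θ = 0.0474
  γ=atan2(-0.4097,0.1204)=-1.2850;  ψ=arccos(0.1110)=1.4596;  θ2=γ+ψ≈0.1746
arm 3 (φ=240.0°): x'=-0.0123, y'=-0.0733
  e−x'=0.2023;  (l²−L²−(e−x')²−y'²−z²)/2L = -0.1083
  θ3 = atan2(B,A) + arccos(C/0.4569) = 0.6979

θ₁ = 0.9599, θ₂ = 0.1746, θ₃ = 0.6979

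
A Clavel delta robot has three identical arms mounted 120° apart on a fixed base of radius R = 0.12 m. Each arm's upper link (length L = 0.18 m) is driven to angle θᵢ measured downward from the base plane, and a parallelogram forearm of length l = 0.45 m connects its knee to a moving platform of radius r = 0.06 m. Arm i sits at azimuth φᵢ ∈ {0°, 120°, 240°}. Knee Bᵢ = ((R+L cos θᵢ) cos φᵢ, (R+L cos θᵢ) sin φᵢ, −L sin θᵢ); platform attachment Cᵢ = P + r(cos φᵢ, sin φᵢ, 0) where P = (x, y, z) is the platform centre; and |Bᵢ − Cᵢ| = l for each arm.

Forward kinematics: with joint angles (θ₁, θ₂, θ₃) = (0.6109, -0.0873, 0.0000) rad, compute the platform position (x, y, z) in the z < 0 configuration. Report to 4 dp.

arm 1 at φ=0.0°: ρ1 = 0.2074;  O1 = (0.2074, 0.0000, -0.1032)
O2 = (0.2393·cos120.0°, 0.2393·sin120.0°, 0.0157) = (-0.1197, 0.2073, 0.0157)
arm 3 at φ=240.0°: ρ3 = 0.2400;  O3 = (-0.1200, -0.2078, 0.0000)
|O₂|²−|O₁|² = 0.0038;  |O₃|²−|O₁|² = 0.0039
linear system: -0.6542x+0.4145y = 0.0038−0.2379z; -0.6549x+-0.4157y = 0.0039−0.2065z
det = 0.5434;  x = -0.0059+0.3395z,  y = -0.0001+-0.0381z
into |P−O₁|² = l²: 1.1167z² + 0.0616z + -0.1463 = 0;  Δ = 0.6574;  z = -0.3906 or 0.3354 → z<0 root = -0.3906
x = -0.1385, y = 0.0148

(-0.1385, 0.0148, -0.3906)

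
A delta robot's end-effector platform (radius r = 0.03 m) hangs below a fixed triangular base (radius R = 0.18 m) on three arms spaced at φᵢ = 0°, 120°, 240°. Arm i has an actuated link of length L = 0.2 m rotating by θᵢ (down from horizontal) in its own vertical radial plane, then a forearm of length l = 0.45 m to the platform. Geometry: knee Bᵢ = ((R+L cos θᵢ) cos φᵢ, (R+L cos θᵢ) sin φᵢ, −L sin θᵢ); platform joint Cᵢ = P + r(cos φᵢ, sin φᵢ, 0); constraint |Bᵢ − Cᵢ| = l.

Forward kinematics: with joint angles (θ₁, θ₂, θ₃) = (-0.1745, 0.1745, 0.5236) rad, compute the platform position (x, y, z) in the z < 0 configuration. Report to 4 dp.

arm 1 at φ=0.0°: e+L cos θ1 = 0.3470;  O1 = (0.3470, 0.0000, 0.0347)
arm 2 at φ=120.0°: e+L cos θ2 = 0.3470;  O2 = (-0.1735, 0.3005, -0.0347)
φ3=240.0°: virtual centre (-0.1616, -0.2799, -0.1000), radius l
subtract pairs → two planes through P
[-1.0409 0.6010 -0.1389]·P = 0.0000;  [-1.0171 -0.5598 -0.2694]·P = -0.0071
det = 1.1939;  x = 0.0036+-0.2007z,  y = 0.0062+-0.1166z
sphere 1 gives Az²+Bz+C=0 with A=1.0539, B=0.0670, C=-0.0833;  B²−4AC=0.3558;  roots -0.3148, 0.2512;  negative root z = -0.3148
x = 0.0668, y = 0.0429

(0.0668, 0.0429, -0.3148)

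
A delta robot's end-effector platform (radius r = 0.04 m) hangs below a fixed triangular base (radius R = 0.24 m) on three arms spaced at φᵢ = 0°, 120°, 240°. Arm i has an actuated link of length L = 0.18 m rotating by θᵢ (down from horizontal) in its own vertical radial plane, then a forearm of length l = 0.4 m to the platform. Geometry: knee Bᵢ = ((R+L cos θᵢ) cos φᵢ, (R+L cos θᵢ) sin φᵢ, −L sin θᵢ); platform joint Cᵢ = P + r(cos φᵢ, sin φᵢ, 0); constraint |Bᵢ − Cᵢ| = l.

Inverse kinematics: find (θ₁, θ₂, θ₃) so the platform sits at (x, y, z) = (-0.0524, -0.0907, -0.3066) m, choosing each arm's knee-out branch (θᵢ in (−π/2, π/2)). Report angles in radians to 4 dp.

θ₁ = 0.9602, θ₂ = 0.9600, θ₃ = 0.0874

φ1=0.0° → target in arm frame (-0.0524, -0.0907)
  e−x'=0.2524;  (l²−L²−(e−x')²−y'²−z²)/2L = -0.1065
  θ1 = atan2(B,A) + arccos(C/0.3971) = 0.9602
arm 2 (φ=120.0°): x'=-0.0523, y'=0.0907
  A=0.2523, B=-0.3066, C=(l²−L²−A²−y'²−z²)/(2L)=-0.1064
  γ=atan2(-0.3066,0.2523)=-0.8822;  ψ=arccos(-0.2680)=1.8421;  θ2=γ+ψ≈0.9600
φ3=240.0° → target in arm frame (0.1047, 0.0000)
  e−x'=0.0953;  (l²−L²−(e−x')²−y'²−z²)/2L = 0.0681
  γ=atan2(-0.3066,0.0953)=-1.2696;  ψ=arccos(0.2122)=1.3570;  θ3=γ+ψ≈0.0874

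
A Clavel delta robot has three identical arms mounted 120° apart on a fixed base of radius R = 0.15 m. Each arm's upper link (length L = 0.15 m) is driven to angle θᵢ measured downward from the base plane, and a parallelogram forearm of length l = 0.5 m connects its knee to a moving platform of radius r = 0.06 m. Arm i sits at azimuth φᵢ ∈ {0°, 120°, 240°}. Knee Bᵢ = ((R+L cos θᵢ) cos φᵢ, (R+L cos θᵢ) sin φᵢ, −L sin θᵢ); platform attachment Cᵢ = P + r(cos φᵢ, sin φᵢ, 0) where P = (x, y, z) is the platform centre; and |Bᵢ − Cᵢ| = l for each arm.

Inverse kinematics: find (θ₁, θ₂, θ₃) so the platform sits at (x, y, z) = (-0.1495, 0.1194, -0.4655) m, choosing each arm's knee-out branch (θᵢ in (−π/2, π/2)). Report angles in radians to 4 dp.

θ₁ = 0.8728, θ₂ = -0.1743, θ₃ = 0.5240

arm 1 (φ=0.0°): x'=-0.1495, y'=0.1194
  A cos θ + B sin θ = C:  0.2395·cos θ + -0.4655·sin θ = -0.2027
  γ=atan2(-0.4655,0.2395)=-1.0956;  ψ=arccos(-0.3872)=1.9684;  θ1=γ+ψ≈0.8728
arm 2 (φ=120.0°): x'=0.1782, y'=0.0698
  e−x'=-0.0882;  (l²−L²−(e−x')²−y'²−z²)/2L = -0.0061
  γ=atan2(-0.4655,-0.0882)=-1.7580;  ψ=arccos(-0.0129)=1.5837;  θ2=γ+ψ≈-0.1743
arm 3 (φ=240.0°): x'=-0.0287, y'=-0.1892
  A=0.1187, B=-0.4655, C=(l²−L²−A²−y'²−z²)/(2L)=-0.1302
  θ3 = atan2(B,A) + arccos(C/0.4804) = 0.5240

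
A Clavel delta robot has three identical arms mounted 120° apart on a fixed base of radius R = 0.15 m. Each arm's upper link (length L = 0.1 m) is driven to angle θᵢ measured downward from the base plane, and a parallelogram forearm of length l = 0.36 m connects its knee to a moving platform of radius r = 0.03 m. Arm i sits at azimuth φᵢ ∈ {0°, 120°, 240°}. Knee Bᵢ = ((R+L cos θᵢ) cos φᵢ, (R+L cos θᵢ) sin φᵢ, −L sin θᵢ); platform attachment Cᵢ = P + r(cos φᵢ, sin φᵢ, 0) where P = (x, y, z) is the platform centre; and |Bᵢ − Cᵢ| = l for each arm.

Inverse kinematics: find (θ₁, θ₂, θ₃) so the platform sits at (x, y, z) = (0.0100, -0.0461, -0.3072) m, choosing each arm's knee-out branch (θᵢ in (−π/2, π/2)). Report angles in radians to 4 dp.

rotate P by −φ1: (0.0100, -0.0461, -0.3072)
  A cos θ + B sin θ = C:  0.1100·cos θ + -0.3072·sin θ = 0.0550
  √(A²+B²)=0.3263;  θ1 = -1.2269+1.4014 ≈ 0.1744
φ2=120.0° → target in arm frame (-0.0449, 0.0144)
  A cos θ + B sin θ = C:  0.1649·cos θ + -0.3072·sin θ = -0.0109
  θ2 = atan2(B,A) + arccos(C/0.3487) = 0.5239
φ3=240.0° → target in arm frame (0.0349, 0.0317)
  A cos θ + B sin θ = C:  0.0851·cos θ + -0.3072·sin θ = 0.0849
  θ3 = atan2(B,A) + arccos(C/0.3188) = 0.0005

θ₁ = 0.1744, θ₂ = 0.5239, θ₃ = 0.0005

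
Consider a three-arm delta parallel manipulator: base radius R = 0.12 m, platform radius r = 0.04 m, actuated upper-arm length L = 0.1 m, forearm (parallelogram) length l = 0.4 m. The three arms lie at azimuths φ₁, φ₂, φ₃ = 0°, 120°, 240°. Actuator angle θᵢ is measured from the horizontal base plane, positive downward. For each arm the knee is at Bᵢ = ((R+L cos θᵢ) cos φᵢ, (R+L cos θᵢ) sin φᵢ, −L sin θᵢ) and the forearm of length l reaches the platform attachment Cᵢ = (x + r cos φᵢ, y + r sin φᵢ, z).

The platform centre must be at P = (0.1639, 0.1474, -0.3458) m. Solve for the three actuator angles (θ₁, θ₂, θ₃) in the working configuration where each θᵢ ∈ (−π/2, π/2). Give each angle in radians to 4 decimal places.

φ1=0.0° → target in arm frame (0.1639, 0.1474)
  e−x'=-0.0839;  (l²−L²−(e−x')²−y'²−z²)/2L = 0.0083
  √(A²+B²)=0.3558;  θ1 = -1.8088+1.5475 ≈ -0.2613
arm 2 (φ=120.0°): x'=0.0457, y'=-0.2156
  e−x'=0.0343;  (l²−L²−(e−x')²−y'²−z²)/2L = -0.0863
  γ=atan2(-0.3458,0.0343)=-1.4719;  ψ=arccos(-0.2483)=1.8217;  θ2=γ+ψ≈0.3498
rotate P by −φ3: (-0.2096, 0.0682, -0.3458)
  e−x'=0.2896;  (l²−L²−(e−x')²−y'²−z²)/2L = -0.2905
  γ=atan2(-0.3458,0.2896)=-0.8736;  ψ=arccos(-0.6441)=2.2706;  θ3=γ+ψ≈1.3970

θ₁ = -0.2613, θ₂ = 0.3498, θ₃ = 1.3970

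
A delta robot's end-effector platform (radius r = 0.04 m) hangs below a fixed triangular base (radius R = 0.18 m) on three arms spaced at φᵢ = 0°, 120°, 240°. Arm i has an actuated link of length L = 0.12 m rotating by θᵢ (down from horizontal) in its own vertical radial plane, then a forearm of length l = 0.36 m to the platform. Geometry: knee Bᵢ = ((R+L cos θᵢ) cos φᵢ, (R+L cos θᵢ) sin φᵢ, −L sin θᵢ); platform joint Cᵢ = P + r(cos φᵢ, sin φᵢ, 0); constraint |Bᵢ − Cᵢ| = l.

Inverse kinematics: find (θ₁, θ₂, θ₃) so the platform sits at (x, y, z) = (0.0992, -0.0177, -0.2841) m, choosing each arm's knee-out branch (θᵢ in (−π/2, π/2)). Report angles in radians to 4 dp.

θ₁ = -0.3489, θ₂ = 0.7855, θ₃ = 0.6111

rotate P by −φ1: (0.0992, -0.0177, -0.2841)
  A=0.0408, B=-0.2841, C=(l²−L²−A²−y'²−z²)/(2L)=0.1355
  γ=atan2(-0.2841,0.0408)=-1.4282;  ψ=arccos(0.4719)=1.0793;  θ1=γ+ψ≈-0.3489
rotate P by −φ2: (-0.0649, -0.0771, -0.2841)
  A=0.2049, B=-0.2841, C=(l²−L²−A²−y'²−z²)/(2L)=-0.0560
  γ=atan2(-0.2841,0.2049)=-0.9459;  ψ=arccos(-0.1599)=1.7314;  θ2=γ+ψ≈0.7855
arm 3 (φ=240.0°): x'=-0.0343, y'=0.0948
  e−x'=0.1743;  (l²−L²−(e−x')²−y'²−z²)/2L = -0.0203
  γ=atan2(-0.2841,0.1743)=-1.0206;  ψ=arccos(-0.0608)=1.6316;  θ3=γ+ψ≈0.6111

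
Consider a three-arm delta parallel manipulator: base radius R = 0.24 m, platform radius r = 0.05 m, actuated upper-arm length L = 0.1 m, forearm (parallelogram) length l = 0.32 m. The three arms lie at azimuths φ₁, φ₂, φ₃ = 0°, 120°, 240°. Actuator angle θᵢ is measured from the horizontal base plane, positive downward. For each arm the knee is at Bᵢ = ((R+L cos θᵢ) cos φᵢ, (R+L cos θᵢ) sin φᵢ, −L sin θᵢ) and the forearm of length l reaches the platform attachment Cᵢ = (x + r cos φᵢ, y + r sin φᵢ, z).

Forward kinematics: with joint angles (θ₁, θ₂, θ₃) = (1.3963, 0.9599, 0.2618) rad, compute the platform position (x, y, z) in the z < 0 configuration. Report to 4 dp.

(-0.0650, -0.0449, -0.2603)

arm 1 at φ=0.0°: (R−r)+L cos θ1 = 0.2074;  centre 1 = (0.2074, 0.0000, -0.0985)
φ2=120.0°: virtual centre (-0.1237, 0.2142, -0.0819), radius l
centre 3 = (0.2866·cos240.0°, 0.2866·sin240.0°, -0.0259) = (-0.1433, -0.2482, -0.0259)
|centre ₂|²−|centre ₁|² = 0.0152;  |centre ₃|²−|centre ₁|² = 0.0301
plane₁₂: -0.6621x+0.4284y+0.0331z = 0.0152
Cramer: x(z) = -0.0325+0.1250z;  y(z) = -0.0147+0.1159z
sphere 1 gives Az²+Bz+C=0 with A=1.0291, B=0.1336, C=-0.0350;  B²−4AC=0.1617;  roots -0.2603, 0.1305;  negative root z = -0.2603
x = -0.0650, y = -0.0449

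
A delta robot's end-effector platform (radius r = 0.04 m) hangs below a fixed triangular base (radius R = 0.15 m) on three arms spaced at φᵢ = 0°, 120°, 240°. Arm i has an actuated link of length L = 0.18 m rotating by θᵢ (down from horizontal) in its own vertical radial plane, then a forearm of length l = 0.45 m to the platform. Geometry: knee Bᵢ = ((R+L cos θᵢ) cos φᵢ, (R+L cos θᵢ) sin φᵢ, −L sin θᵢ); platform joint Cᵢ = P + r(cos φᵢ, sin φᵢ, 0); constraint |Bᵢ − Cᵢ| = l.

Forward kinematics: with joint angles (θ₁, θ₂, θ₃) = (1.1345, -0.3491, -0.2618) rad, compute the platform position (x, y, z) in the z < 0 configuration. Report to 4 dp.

arm 1 at φ=0.0°: (R−r)+L cos θ1 = 0.1861;  O1 = (0.1861, 0.0000, -0.1631)
O2 = (0.2791·cos120.0°, 0.2791·sin120.0°, 0.0616) = (-0.1396, 0.2417, 0.0616)
arm 3 at φ=240.0°: (R−r)+L cos θ3 = 0.2839;  O3 = (-0.1419, -0.2458, 0.0466)
subtract pairs → two planes through P
linear system: -0.6513x+0.4835y = 0.0205−0.4494z; -0.6560x+-0.4917y = 0.0215−0.4195z
det = 0.6374;  x = -0.0321+0.6649z,  y = -0.0009+-0.0339z
sphere 1 gives Az²+Bz+C=0 with A=1.4432, B=0.0362, C=-0.1283;  B²−4AC=0.7418;  roots -0.3110, 0.2859;  negative root z = -0.3110
x = -0.2389, y = 0.0096

(-0.2389, 0.0096, -0.3110)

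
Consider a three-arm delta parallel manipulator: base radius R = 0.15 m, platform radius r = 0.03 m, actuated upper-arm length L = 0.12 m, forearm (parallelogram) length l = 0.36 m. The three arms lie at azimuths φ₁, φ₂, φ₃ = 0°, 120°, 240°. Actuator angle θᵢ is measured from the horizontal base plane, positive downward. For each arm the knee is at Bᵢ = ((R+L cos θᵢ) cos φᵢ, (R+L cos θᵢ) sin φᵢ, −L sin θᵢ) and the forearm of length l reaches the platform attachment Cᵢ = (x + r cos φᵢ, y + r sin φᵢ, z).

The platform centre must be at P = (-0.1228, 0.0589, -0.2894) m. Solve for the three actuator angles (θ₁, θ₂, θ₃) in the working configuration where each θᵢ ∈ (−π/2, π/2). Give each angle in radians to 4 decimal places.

arm 1 (φ=0.0°): x'=-0.1228, y'=0.0589
  A cos θ + B sin θ = C:  0.2428·cos θ + -0.2894·sin θ = -0.1291
  γ=atan2(-0.2894,0.2428)=-0.8727;  ψ=arccos(-0.3416)=1.9194;  θ1=γ+ψ≈1.0467
rotate P by −φ2: (0.1124, 0.0769, -0.2894)
  A=0.0076, B=-0.2894, C=(l²−L²−A²−y'²−z²)/(2L)=0.1062
  γ=atan2(-0.2894,0.0076)=-1.5446;  ψ=arccos(0.3667)=1.1954;  θ2=γ+ψ≈-0.3492
φ3=240.0° → target in arm frame (0.0104, -0.1358)
  A=0.1096, B=-0.2894, C=(l²−L²−A²−y'²−z²)/(2L)=0.0041
  θ3 = atan2(B,A) + arccos(C/0.3095) = 0.3487

θ₁ = 1.0467, θ₂ = -0.3492, θ₃ = 0.3487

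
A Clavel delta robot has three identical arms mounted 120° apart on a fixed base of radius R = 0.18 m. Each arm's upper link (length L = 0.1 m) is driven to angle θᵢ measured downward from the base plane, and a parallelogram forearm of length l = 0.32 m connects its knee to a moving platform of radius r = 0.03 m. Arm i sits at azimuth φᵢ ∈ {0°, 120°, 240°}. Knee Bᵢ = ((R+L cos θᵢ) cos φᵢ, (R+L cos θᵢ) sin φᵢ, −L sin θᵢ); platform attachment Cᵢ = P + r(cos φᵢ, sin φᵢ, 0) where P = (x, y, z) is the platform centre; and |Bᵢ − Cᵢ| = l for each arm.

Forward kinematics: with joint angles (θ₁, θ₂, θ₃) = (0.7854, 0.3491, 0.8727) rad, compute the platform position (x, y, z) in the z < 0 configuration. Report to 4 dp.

(-0.0151, 0.0409, -0.2831)

centre 1 = (0.2207·cos0.0°, 0.2207·sin0.0°, -0.0707) = (0.2207, 0.0000, -0.0707)
centre 2 = (0.2440·cos120.0°, 0.2440·sin120.0°, -0.0342) = (-0.1220, 0.2113, -0.0342)
centre 3 = (0.2143·cos240.0°, 0.2143·sin240.0°, -0.0766) = (-0.1071, -0.1856, -0.0766)
subtract pairs → two planes through P
[-0.6854 0.4226 0.0730]·P = 0.0070;  [-0.6557 -0.3711 -0.0118]·P = -0.0019
Cramer: x(z) = -0.0033+0.0416z;  y(z) = 0.0111-0.1053z
quadratic in z: (1.0128)z²+(0.1204)z+(-0.0471)=0, √Δ=0.4530 → z ∈ {-0.2831, 0.1642}; z = -0.2831 (taking z<0)
x = -0.0151, y = 0.0409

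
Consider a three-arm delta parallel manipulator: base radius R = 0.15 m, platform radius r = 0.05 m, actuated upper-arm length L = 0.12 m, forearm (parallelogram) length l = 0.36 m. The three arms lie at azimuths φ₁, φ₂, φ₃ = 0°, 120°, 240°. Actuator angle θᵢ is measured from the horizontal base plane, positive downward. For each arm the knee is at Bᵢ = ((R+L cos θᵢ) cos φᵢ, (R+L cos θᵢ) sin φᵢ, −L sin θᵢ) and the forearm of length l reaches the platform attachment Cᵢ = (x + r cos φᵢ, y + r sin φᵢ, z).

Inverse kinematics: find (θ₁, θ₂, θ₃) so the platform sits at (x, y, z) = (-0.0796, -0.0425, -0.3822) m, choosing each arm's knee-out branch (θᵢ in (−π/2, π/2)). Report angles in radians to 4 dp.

θ₁ = 1.1347, θ₂ = 0.7857, θ₃ = 0.4366

rotate P by −φ1: (-0.0796, -0.0425, -0.3822)
  A cos θ + B sin θ = C:  0.1796·cos θ + -0.3822·sin θ = -0.2706
  θ1 = atan2(B,A) + arccos(C/0.4223) = 1.1347
rotate P by −φ2: (0.0030, 0.0902, -0.3822)
  A cos θ + B sin θ = C:  0.0970·cos θ + -0.3822·sin θ = -0.2018
  γ=atan2(-0.3822,0.0970)=-1.3222;  ψ=arccos(-0.5116)=2.1079;  θ2=γ+ψ≈0.7857
rotate P by −φ3: (0.0766, -0.0477, -0.3822)
  A cos θ + B sin θ = C:  0.0234·cos θ + -0.3822·sin θ = -0.1404
  √(A²+B²)=0.3829;  θ3 = -1.5097+1.9462 ≈ 0.4366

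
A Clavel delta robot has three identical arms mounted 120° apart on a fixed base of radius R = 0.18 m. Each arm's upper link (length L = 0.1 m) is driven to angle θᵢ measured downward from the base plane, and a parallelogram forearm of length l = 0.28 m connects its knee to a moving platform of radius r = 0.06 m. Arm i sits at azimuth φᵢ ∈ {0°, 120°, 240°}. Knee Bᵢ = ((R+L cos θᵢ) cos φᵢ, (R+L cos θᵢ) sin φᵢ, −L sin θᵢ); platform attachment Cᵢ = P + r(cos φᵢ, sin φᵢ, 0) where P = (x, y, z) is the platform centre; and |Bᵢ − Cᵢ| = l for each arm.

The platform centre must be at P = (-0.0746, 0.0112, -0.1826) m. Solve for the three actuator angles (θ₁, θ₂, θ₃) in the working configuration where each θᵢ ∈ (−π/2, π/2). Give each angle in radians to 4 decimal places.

θ₁ = 0.8723, θ₂ = -0.3503, θ₃ = -0.0872

rotate P by −φ1: (-0.0746, 0.0112, -0.1826)
  A=0.1946, B=-0.1826, C=(l²−L²−A²−y'²−z²)/(2L)=-0.0147
  γ=atan2(-0.1826,0.1946)=-0.7536;  ψ=arccos(-0.0550)=1.6259;  θ1=γ+ψ≈0.8723
φ2=120.0° → target in arm frame (0.0470, 0.0590)
  e−x'=0.0730;  (l²−L²−(e−x')²−y'²−z²)/2L = 0.1312
  √(A²+B²)=0.1967;  θ2 = -1.1905+0.8402 ≈ -0.3503
rotate P by −φ3: (0.0276, -0.0702, -0.1826)
  A cos θ + B sin θ = C:  0.0924·cos θ + -0.1826·sin θ = 0.1080
  θ3 = atan2(B,A) + arccos(C/0.2046) = -0.0872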